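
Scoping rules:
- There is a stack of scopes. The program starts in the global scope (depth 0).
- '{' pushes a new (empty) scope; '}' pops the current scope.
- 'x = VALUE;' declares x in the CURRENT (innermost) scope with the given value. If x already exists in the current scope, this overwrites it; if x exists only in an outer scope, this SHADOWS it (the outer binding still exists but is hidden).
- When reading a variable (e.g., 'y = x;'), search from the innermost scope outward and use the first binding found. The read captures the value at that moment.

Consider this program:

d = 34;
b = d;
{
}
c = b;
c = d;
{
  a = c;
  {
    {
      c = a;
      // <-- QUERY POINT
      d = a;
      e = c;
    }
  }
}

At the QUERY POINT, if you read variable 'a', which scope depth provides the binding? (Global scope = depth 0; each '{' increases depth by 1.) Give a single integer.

Answer: 1

Derivation:
Step 1: declare d=34 at depth 0
Step 2: declare b=(read d)=34 at depth 0
Step 3: enter scope (depth=1)
Step 4: exit scope (depth=0)
Step 5: declare c=(read b)=34 at depth 0
Step 6: declare c=(read d)=34 at depth 0
Step 7: enter scope (depth=1)
Step 8: declare a=(read c)=34 at depth 1
Step 9: enter scope (depth=2)
Step 10: enter scope (depth=3)
Step 11: declare c=(read a)=34 at depth 3
Visible at query point: a=34 b=34 c=34 d=34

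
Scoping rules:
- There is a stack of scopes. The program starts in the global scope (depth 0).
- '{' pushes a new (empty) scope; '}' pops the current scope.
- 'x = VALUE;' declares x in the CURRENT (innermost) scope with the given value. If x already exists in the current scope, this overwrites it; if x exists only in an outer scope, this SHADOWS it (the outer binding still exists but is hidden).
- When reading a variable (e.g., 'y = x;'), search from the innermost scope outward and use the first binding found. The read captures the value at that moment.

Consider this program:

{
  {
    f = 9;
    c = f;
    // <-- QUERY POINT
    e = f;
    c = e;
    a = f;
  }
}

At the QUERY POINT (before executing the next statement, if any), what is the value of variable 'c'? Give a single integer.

Answer: 9

Derivation:
Step 1: enter scope (depth=1)
Step 2: enter scope (depth=2)
Step 3: declare f=9 at depth 2
Step 4: declare c=(read f)=9 at depth 2
Visible at query point: c=9 f=9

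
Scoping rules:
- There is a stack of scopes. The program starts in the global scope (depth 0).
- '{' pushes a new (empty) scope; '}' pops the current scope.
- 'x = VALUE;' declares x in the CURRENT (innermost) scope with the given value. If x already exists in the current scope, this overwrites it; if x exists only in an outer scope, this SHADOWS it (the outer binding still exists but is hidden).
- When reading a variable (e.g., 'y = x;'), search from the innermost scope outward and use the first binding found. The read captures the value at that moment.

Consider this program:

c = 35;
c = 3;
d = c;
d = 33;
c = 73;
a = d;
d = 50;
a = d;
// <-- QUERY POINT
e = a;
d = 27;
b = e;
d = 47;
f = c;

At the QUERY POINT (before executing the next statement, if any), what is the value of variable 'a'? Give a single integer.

Answer: 50

Derivation:
Step 1: declare c=35 at depth 0
Step 2: declare c=3 at depth 0
Step 3: declare d=(read c)=3 at depth 0
Step 4: declare d=33 at depth 0
Step 5: declare c=73 at depth 0
Step 6: declare a=(read d)=33 at depth 0
Step 7: declare d=50 at depth 0
Step 8: declare a=(read d)=50 at depth 0
Visible at query point: a=50 c=73 d=50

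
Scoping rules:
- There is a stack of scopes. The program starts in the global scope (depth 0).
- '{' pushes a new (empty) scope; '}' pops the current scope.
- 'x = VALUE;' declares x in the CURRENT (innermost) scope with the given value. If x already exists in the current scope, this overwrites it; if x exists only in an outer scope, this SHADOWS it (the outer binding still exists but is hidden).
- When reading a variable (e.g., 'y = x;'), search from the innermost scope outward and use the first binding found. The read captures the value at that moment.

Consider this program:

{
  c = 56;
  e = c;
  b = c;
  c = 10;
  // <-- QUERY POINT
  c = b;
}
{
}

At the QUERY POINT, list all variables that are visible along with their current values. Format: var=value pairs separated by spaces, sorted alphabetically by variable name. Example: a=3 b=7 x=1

Step 1: enter scope (depth=1)
Step 2: declare c=56 at depth 1
Step 3: declare e=(read c)=56 at depth 1
Step 4: declare b=(read c)=56 at depth 1
Step 5: declare c=10 at depth 1
Visible at query point: b=56 c=10 e=56

Answer: b=56 c=10 e=56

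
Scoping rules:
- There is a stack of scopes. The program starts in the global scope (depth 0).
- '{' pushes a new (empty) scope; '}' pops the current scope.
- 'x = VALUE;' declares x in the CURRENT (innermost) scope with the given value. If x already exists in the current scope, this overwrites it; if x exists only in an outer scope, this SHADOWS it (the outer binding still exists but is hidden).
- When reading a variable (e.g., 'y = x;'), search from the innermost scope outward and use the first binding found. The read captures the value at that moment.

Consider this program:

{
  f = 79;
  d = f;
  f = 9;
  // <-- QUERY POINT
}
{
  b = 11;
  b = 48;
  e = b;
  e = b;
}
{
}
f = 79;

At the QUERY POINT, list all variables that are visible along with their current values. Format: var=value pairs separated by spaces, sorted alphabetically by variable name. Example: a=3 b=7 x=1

Answer: d=79 f=9

Derivation:
Step 1: enter scope (depth=1)
Step 2: declare f=79 at depth 1
Step 3: declare d=(read f)=79 at depth 1
Step 4: declare f=9 at depth 1
Visible at query point: d=79 f=9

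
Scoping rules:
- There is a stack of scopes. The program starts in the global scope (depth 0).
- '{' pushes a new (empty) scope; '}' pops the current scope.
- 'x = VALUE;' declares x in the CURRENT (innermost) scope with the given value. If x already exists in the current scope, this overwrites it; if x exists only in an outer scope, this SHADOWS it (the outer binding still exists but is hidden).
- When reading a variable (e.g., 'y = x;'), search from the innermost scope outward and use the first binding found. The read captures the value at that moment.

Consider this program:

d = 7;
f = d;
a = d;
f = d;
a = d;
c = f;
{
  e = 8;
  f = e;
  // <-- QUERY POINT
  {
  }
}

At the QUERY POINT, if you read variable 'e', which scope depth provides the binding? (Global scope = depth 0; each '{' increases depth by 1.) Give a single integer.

Answer: 1

Derivation:
Step 1: declare d=7 at depth 0
Step 2: declare f=(read d)=7 at depth 0
Step 3: declare a=(read d)=7 at depth 0
Step 4: declare f=(read d)=7 at depth 0
Step 5: declare a=(read d)=7 at depth 0
Step 6: declare c=(read f)=7 at depth 0
Step 7: enter scope (depth=1)
Step 8: declare e=8 at depth 1
Step 9: declare f=(read e)=8 at depth 1
Visible at query point: a=7 c=7 d=7 e=8 f=8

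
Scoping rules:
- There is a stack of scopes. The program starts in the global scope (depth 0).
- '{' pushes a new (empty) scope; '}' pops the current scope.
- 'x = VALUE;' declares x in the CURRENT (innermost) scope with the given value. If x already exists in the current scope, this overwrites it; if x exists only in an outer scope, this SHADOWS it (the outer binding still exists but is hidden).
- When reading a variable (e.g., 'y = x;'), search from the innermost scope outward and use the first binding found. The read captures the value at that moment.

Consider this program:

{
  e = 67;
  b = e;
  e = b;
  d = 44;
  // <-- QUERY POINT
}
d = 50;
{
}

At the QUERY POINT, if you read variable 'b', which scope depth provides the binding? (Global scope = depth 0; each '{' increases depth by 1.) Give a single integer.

Step 1: enter scope (depth=1)
Step 2: declare e=67 at depth 1
Step 3: declare b=(read e)=67 at depth 1
Step 4: declare e=(read b)=67 at depth 1
Step 5: declare d=44 at depth 1
Visible at query point: b=67 d=44 e=67

Answer: 1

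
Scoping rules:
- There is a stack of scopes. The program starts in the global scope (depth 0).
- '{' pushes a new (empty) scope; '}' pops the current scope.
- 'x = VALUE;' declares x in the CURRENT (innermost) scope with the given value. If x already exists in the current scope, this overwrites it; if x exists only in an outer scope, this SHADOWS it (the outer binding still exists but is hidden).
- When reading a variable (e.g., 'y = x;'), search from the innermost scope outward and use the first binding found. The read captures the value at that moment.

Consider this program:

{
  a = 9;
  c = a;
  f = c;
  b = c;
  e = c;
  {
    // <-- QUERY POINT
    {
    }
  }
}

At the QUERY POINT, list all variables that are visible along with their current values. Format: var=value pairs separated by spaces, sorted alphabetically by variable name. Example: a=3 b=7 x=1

Answer: a=9 b=9 c=9 e=9 f=9

Derivation:
Step 1: enter scope (depth=1)
Step 2: declare a=9 at depth 1
Step 3: declare c=(read a)=9 at depth 1
Step 4: declare f=(read c)=9 at depth 1
Step 5: declare b=(read c)=9 at depth 1
Step 6: declare e=(read c)=9 at depth 1
Step 7: enter scope (depth=2)
Visible at query point: a=9 b=9 c=9 e=9 f=9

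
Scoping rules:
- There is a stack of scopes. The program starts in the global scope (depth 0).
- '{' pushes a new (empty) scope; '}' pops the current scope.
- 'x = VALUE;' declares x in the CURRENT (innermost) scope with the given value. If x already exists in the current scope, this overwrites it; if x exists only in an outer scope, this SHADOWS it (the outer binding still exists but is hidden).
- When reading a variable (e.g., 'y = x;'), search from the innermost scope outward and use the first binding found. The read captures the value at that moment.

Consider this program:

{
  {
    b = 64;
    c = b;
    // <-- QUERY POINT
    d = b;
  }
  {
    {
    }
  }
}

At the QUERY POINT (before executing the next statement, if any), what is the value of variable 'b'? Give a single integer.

Step 1: enter scope (depth=1)
Step 2: enter scope (depth=2)
Step 3: declare b=64 at depth 2
Step 4: declare c=(read b)=64 at depth 2
Visible at query point: b=64 c=64

Answer: 64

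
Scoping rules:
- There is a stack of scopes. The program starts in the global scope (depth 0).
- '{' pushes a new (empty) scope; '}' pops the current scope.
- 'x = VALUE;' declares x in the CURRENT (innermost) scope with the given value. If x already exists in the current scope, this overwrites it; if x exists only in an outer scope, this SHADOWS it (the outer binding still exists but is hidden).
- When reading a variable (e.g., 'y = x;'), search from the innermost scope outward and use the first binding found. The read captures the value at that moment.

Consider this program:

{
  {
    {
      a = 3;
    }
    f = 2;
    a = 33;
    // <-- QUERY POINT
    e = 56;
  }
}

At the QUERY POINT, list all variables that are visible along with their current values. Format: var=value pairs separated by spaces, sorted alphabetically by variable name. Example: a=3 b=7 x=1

Step 1: enter scope (depth=1)
Step 2: enter scope (depth=2)
Step 3: enter scope (depth=3)
Step 4: declare a=3 at depth 3
Step 5: exit scope (depth=2)
Step 6: declare f=2 at depth 2
Step 7: declare a=33 at depth 2
Visible at query point: a=33 f=2

Answer: a=33 f=2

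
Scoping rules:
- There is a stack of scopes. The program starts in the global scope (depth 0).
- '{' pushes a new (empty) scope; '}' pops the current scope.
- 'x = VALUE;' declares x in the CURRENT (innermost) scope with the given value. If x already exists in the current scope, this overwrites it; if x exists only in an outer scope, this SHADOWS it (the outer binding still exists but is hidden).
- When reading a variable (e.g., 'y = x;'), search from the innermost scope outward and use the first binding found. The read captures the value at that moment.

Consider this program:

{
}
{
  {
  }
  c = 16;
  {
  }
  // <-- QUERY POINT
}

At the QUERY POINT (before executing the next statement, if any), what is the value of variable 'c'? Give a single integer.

Step 1: enter scope (depth=1)
Step 2: exit scope (depth=0)
Step 3: enter scope (depth=1)
Step 4: enter scope (depth=2)
Step 5: exit scope (depth=1)
Step 6: declare c=16 at depth 1
Step 7: enter scope (depth=2)
Step 8: exit scope (depth=1)
Visible at query point: c=16

Answer: 16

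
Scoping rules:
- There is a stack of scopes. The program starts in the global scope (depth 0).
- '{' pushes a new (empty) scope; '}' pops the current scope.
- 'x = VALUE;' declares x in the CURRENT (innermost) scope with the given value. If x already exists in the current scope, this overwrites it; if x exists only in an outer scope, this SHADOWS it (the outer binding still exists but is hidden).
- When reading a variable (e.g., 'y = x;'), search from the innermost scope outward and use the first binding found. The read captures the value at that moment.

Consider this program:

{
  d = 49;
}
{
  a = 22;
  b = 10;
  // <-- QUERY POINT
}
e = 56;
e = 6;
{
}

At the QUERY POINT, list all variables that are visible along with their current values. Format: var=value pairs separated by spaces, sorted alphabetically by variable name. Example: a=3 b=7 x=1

Answer: a=22 b=10

Derivation:
Step 1: enter scope (depth=1)
Step 2: declare d=49 at depth 1
Step 3: exit scope (depth=0)
Step 4: enter scope (depth=1)
Step 5: declare a=22 at depth 1
Step 6: declare b=10 at depth 1
Visible at query point: a=22 b=10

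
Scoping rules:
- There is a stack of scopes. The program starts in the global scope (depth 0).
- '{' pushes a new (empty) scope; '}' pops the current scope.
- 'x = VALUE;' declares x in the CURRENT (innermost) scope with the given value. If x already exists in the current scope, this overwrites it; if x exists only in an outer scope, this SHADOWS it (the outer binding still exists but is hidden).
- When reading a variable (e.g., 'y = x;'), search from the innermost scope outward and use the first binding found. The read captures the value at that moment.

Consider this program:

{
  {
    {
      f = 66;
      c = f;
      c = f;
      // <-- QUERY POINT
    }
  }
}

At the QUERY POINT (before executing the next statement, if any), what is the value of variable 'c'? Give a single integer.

Answer: 66

Derivation:
Step 1: enter scope (depth=1)
Step 2: enter scope (depth=2)
Step 3: enter scope (depth=3)
Step 4: declare f=66 at depth 3
Step 5: declare c=(read f)=66 at depth 3
Step 6: declare c=(read f)=66 at depth 3
Visible at query point: c=66 f=66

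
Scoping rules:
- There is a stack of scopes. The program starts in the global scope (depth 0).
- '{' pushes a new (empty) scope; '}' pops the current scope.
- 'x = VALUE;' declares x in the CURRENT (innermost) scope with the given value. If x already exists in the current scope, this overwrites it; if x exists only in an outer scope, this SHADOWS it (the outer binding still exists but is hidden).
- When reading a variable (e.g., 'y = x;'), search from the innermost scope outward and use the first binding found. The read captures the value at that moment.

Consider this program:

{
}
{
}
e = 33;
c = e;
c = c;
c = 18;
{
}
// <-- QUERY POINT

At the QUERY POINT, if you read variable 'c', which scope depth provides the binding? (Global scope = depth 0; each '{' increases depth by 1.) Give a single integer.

Answer: 0

Derivation:
Step 1: enter scope (depth=1)
Step 2: exit scope (depth=0)
Step 3: enter scope (depth=1)
Step 4: exit scope (depth=0)
Step 5: declare e=33 at depth 0
Step 6: declare c=(read e)=33 at depth 0
Step 7: declare c=(read c)=33 at depth 0
Step 8: declare c=18 at depth 0
Step 9: enter scope (depth=1)
Step 10: exit scope (depth=0)
Visible at query point: c=18 e=33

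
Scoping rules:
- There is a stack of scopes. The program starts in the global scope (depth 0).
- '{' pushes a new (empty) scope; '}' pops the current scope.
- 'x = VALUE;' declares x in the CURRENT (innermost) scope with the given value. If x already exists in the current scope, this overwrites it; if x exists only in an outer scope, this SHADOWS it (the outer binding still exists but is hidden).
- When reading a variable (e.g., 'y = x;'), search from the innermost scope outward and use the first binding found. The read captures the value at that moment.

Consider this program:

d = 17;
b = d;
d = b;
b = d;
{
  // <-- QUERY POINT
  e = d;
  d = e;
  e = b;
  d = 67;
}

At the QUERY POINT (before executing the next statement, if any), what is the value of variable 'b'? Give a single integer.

Step 1: declare d=17 at depth 0
Step 2: declare b=(read d)=17 at depth 0
Step 3: declare d=(read b)=17 at depth 0
Step 4: declare b=(read d)=17 at depth 0
Step 5: enter scope (depth=1)
Visible at query point: b=17 d=17

Answer: 17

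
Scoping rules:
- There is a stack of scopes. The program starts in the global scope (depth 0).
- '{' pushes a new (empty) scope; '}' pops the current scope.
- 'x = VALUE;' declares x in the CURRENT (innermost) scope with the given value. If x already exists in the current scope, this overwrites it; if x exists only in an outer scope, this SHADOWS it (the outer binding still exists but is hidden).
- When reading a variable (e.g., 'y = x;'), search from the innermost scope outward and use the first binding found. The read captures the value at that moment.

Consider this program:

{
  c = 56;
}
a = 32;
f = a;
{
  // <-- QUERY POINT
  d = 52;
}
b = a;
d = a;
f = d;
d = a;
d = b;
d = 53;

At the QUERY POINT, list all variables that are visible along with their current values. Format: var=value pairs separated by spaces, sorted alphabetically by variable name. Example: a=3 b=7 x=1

Step 1: enter scope (depth=1)
Step 2: declare c=56 at depth 1
Step 3: exit scope (depth=0)
Step 4: declare a=32 at depth 0
Step 5: declare f=(read a)=32 at depth 0
Step 6: enter scope (depth=1)
Visible at query point: a=32 f=32

Answer: a=32 f=32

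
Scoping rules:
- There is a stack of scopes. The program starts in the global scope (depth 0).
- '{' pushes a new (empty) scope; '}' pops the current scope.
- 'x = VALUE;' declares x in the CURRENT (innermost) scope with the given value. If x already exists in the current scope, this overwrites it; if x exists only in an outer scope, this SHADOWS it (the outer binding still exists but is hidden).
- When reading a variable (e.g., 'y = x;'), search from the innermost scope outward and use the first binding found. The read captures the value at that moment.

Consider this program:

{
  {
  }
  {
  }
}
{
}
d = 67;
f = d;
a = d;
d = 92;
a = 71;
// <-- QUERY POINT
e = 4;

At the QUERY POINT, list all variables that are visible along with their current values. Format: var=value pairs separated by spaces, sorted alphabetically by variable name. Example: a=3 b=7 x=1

Answer: a=71 d=92 f=67

Derivation:
Step 1: enter scope (depth=1)
Step 2: enter scope (depth=2)
Step 3: exit scope (depth=1)
Step 4: enter scope (depth=2)
Step 5: exit scope (depth=1)
Step 6: exit scope (depth=0)
Step 7: enter scope (depth=1)
Step 8: exit scope (depth=0)
Step 9: declare d=67 at depth 0
Step 10: declare f=(read d)=67 at depth 0
Step 11: declare a=(read d)=67 at depth 0
Step 12: declare d=92 at depth 0
Step 13: declare a=71 at depth 0
Visible at query point: a=71 d=92 f=67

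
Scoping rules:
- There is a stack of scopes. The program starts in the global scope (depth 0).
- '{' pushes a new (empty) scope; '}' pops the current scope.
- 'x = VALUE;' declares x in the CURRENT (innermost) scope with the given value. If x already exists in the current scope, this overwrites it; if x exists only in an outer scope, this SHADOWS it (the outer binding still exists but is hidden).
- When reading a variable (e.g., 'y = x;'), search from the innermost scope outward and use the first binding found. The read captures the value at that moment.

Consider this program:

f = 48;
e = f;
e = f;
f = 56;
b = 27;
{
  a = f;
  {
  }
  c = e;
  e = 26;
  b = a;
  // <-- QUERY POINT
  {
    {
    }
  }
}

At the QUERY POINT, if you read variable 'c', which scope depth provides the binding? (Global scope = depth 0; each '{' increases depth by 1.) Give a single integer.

Answer: 1

Derivation:
Step 1: declare f=48 at depth 0
Step 2: declare e=(read f)=48 at depth 0
Step 3: declare e=(read f)=48 at depth 0
Step 4: declare f=56 at depth 0
Step 5: declare b=27 at depth 0
Step 6: enter scope (depth=1)
Step 7: declare a=(read f)=56 at depth 1
Step 8: enter scope (depth=2)
Step 9: exit scope (depth=1)
Step 10: declare c=(read e)=48 at depth 1
Step 11: declare e=26 at depth 1
Step 12: declare b=(read a)=56 at depth 1
Visible at query point: a=56 b=56 c=48 e=26 f=56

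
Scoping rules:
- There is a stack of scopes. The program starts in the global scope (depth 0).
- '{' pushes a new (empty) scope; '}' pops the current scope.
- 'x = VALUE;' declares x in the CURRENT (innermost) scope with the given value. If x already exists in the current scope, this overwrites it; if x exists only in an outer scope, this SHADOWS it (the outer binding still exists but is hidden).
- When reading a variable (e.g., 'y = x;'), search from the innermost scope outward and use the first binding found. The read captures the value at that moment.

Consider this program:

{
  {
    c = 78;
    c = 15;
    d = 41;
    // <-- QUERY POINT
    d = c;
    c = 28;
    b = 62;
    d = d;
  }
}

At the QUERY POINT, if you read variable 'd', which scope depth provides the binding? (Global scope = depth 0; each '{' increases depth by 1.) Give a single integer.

Answer: 2

Derivation:
Step 1: enter scope (depth=1)
Step 2: enter scope (depth=2)
Step 3: declare c=78 at depth 2
Step 4: declare c=15 at depth 2
Step 5: declare d=41 at depth 2
Visible at query point: c=15 d=41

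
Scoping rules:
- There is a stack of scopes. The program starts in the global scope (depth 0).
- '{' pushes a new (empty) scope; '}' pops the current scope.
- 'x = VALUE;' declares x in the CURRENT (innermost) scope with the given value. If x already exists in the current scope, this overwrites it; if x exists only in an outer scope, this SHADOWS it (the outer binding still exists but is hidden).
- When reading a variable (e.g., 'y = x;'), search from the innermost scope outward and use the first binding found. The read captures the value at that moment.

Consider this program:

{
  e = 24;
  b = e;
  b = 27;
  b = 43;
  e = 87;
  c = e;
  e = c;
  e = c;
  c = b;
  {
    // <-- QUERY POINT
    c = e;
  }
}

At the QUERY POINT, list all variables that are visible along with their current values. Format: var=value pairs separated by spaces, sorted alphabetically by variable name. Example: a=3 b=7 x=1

Step 1: enter scope (depth=1)
Step 2: declare e=24 at depth 1
Step 3: declare b=(read e)=24 at depth 1
Step 4: declare b=27 at depth 1
Step 5: declare b=43 at depth 1
Step 6: declare e=87 at depth 1
Step 7: declare c=(read e)=87 at depth 1
Step 8: declare e=(read c)=87 at depth 1
Step 9: declare e=(read c)=87 at depth 1
Step 10: declare c=(read b)=43 at depth 1
Step 11: enter scope (depth=2)
Visible at query point: b=43 c=43 e=87

Answer: b=43 c=43 e=87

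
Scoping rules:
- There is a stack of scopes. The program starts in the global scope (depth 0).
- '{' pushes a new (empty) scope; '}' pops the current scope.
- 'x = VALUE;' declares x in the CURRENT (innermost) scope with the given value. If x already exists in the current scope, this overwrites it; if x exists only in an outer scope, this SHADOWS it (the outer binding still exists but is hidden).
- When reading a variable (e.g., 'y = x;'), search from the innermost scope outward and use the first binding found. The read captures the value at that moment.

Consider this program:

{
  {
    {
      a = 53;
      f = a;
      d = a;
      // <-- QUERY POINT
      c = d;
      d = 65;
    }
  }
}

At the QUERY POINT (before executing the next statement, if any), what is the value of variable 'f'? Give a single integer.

Answer: 53

Derivation:
Step 1: enter scope (depth=1)
Step 2: enter scope (depth=2)
Step 3: enter scope (depth=3)
Step 4: declare a=53 at depth 3
Step 5: declare f=(read a)=53 at depth 3
Step 6: declare d=(read a)=53 at depth 3
Visible at query point: a=53 d=53 f=53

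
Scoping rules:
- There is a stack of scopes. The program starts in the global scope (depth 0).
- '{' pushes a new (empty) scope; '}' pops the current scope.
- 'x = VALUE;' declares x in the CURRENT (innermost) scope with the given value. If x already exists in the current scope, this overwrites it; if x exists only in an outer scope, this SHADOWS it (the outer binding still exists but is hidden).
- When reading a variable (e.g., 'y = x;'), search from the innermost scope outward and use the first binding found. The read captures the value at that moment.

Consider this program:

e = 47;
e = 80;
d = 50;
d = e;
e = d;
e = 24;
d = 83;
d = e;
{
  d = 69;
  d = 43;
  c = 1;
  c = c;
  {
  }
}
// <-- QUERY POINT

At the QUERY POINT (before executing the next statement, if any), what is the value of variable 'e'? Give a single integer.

Answer: 24

Derivation:
Step 1: declare e=47 at depth 0
Step 2: declare e=80 at depth 0
Step 3: declare d=50 at depth 0
Step 4: declare d=(read e)=80 at depth 0
Step 5: declare e=(read d)=80 at depth 0
Step 6: declare e=24 at depth 0
Step 7: declare d=83 at depth 0
Step 8: declare d=(read e)=24 at depth 0
Step 9: enter scope (depth=1)
Step 10: declare d=69 at depth 1
Step 11: declare d=43 at depth 1
Step 12: declare c=1 at depth 1
Step 13: declare c=(read c)=1 at depth 1
Step 14: enter scope (depth=2)
Step 15: exit scope (depth=1)
Step 16: exit scope (depth=0)
Visible at query point: d=24 e=24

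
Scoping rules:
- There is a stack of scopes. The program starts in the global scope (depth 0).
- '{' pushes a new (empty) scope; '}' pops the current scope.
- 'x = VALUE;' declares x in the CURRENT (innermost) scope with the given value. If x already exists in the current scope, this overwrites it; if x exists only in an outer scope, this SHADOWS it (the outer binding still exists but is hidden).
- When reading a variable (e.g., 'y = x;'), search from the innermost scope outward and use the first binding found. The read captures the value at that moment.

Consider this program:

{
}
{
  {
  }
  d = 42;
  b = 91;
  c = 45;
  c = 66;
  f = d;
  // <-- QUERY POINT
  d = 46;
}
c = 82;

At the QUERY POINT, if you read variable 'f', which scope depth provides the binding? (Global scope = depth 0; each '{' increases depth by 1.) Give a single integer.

Answer: 1

Derivation:
Step 1: enter scope (depth=1)
Step 2: exit scope (depth=0)
Step 3: enter scope (depth=1)
Step 4: enter scope (depth=2)
Step 5: exit scope (depth=1)
Step 6: declare d=42 at depth 1
Step 7: declare b=91 at depth 1
Step 8: declare c=45 at depth 1
Step 9: declare c=66 at depth 1
Step 10: declare f=(read d)=42 at depth 1
Visible at query point: b=91 c=66 d=42 f=42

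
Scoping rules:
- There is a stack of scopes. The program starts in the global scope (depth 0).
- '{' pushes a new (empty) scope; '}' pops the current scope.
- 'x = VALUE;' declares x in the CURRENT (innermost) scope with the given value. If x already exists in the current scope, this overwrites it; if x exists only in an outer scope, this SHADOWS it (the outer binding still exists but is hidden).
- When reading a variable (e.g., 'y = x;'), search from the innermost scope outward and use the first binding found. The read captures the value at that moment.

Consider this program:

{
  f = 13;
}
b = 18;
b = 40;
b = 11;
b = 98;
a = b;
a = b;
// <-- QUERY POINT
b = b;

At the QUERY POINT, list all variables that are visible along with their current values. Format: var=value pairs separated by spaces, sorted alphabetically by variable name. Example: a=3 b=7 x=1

Answer: a=98 b=98

Derivation:
Step 1: enter scope (depth=1)
Step 2: declare f=13 at depth 1
Step 3: exit scope (depth=0)
Step 4: declare b=18 at depth 0
Step 5: declare b=40 at depth 0
Step 6: declare b=11 at depth 0
Step 7: declare b=98 at depth 0
Step 8: declare a=(read b)=98 at depth 0
Step 9: declare a=(read b)=98 at depth 0
Visible at query point: a=98 b=98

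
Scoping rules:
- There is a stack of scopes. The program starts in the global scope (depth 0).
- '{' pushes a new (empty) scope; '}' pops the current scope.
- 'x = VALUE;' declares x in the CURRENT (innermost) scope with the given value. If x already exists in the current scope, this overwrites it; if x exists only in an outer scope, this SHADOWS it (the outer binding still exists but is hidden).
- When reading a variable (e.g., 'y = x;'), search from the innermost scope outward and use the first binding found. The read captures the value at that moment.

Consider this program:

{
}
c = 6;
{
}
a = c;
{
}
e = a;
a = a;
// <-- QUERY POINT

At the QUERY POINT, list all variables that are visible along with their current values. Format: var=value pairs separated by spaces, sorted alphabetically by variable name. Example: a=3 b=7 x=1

Step 1: enter scope (depth=1)
Step 2: exit scope (depth=0)
Step 3: declare c=6 at depth 0
Step 4: enter scope (depth=1)
Step 5: exit scope (depth=0)
Step 6: declare a=(read c)=6 at depth 0
Step 7: enter scope (depth=1)
Step 8: exit scope (depth=0)
Step 9: declare e=(read a)=6 at depth 0
Step 10: declare a=(read a)=6 at depth 0
Visible at query point: a=6 c=6 e=6

Answer: a=6 c=6 e=6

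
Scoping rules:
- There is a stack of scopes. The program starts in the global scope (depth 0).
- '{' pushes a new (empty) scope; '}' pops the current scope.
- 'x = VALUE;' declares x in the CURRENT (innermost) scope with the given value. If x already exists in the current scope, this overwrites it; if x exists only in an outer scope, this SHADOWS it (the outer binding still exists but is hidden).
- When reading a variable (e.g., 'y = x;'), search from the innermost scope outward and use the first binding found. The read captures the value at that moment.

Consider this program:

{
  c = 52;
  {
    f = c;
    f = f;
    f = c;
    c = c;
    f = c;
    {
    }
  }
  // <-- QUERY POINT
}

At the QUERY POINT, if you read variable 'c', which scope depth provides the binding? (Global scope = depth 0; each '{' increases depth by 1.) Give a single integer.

Step 1: enter scope (depth=1)
Step 2: declare c=52 at depth 1
Step 3: enter scope (depth=2)
Step 4: declare f=(read c)=52 at depth 2
Step 5: declare f=(read f)=52 at depth 2
Step 6: declare f=(read c)=52 at depth 2
Step 7: declare c=(read c)=52 at depth 2
Step 8: declare f=(read c)=52 at depth 2
Step 9: enter scope (depth=3)
Step 10: exit scope (depth=2)
Step 11: exit scope (depth=1)
Visible at query point: c=52

Answer: 1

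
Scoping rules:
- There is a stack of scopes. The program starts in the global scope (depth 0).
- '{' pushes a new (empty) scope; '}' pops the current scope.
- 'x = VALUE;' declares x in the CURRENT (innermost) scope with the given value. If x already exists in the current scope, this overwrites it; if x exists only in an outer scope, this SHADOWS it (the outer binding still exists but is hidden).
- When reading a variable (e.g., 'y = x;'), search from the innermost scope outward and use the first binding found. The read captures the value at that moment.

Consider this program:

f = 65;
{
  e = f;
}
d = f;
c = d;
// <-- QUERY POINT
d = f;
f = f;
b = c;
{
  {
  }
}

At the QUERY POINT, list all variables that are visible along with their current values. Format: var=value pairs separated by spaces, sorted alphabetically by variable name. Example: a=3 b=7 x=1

Step 1: declare f=65 at depth 0
Step 2: enter scope (depth=1)
Step 3: declare e=(read f)=65 at depth 1
Step 4: exit scope (depth=0)
Step 5: declare d=(read f)=65 at depth 0
Step 6: declare c=(read d)=65 at depth 0
Visible at query point: c=65 d=65 f=65

Answer: c=65 d=65 f=65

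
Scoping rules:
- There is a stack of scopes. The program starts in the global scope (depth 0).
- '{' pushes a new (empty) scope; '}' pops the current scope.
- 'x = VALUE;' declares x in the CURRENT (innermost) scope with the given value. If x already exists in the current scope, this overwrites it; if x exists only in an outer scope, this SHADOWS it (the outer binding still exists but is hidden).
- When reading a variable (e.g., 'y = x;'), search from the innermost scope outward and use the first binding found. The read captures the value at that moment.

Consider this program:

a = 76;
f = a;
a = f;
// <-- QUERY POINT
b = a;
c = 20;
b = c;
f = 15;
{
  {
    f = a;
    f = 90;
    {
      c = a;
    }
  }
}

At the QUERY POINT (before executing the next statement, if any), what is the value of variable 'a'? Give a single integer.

Answer: 76

Derivation:
Step 1: declare a=76 at depth 0
Step 2: declare f=(read a)=76 at depth 0
Step 3: declare a=(read f)=76 at depth 0
Visible at query point: a=76 f=76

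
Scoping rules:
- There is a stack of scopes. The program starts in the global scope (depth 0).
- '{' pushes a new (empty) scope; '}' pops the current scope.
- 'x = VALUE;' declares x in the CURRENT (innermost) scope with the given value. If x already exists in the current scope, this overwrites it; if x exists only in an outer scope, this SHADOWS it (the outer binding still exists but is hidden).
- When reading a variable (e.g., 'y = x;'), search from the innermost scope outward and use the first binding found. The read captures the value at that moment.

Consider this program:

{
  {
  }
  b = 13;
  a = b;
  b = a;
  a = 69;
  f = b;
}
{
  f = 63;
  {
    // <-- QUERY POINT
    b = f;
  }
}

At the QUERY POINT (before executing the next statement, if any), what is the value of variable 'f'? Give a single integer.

Answer: 63

Derivation:
Step 1: enter scope (depth=1)
Step 2: enter scope (depth=2)
Step 3: exit scope (depth=1)
Step 4: declare b=13 at depth 1
Step 5: declare a=(read b)=13 at depth 1
Step 6: declare b=(read a)=13 at depth 1
Step 7: declare a=69 at depth 1
Step 8: declare f=(read b)=13 at depth 1
Step 9: exit scope (depth=0)
Step 10: enter scope (depth=1)
Step 11: declare f=63 at depth 1
Step 12: enter scope (depth=2)
Visible at query point: f=63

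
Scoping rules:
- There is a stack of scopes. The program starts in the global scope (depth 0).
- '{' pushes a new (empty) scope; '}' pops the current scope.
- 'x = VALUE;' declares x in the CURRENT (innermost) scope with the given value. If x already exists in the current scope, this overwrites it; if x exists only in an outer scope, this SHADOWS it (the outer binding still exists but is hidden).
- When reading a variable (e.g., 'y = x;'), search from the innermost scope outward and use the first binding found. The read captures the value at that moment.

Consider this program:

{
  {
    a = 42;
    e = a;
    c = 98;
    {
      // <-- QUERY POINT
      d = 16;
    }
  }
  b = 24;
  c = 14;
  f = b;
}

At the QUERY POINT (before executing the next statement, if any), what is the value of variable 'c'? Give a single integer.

Answer: 98

Derivation:
Step 1: enter scope (depth=1)
Step 2: enter scope (depth=2)
Step 3: declare a=42 at depth 2
Step 4: declare e=(read a)=42 at depth 2
Step 5: declare c=98 at depth 2
Step 6: enter scope (depth=3)
Visible at query point: a=42 c=98 e=42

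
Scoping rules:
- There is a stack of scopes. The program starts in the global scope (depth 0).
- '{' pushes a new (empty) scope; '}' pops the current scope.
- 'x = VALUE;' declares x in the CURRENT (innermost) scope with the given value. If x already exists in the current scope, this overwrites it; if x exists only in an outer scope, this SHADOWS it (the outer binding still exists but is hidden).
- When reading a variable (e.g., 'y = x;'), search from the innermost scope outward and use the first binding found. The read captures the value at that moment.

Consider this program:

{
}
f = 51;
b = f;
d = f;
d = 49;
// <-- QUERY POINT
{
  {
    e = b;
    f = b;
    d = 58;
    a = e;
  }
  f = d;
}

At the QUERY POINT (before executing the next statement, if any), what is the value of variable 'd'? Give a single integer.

Step 1: enter scope (depth=1)
Step 2: exit scope (depth=0)
Step 3: declare f=51 at depth 0
Step 4: declare b=(read f)=51 at depth 0
Step 5: declare d=(read f)=51 at depth 0
Step 6: declare d=49 at depth 0
Visible at query point: b=51 d=49 f=51

Answer: 49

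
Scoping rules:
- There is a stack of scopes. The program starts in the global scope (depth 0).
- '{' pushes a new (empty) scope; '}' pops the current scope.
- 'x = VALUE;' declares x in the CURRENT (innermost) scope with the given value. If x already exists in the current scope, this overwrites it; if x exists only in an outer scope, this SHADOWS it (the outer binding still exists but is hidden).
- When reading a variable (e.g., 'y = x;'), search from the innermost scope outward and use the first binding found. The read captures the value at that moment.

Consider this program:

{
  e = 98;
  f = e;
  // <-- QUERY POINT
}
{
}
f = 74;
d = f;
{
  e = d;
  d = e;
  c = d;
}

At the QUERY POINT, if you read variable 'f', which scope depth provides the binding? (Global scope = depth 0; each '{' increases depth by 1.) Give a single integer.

Step 1: enter scope (depth=1)
Step 2: declare e=98 at depth 1
Step 3: declare f=(read e)=98 at depth 1
Visible at query point: e=98 f=98

Answer: 1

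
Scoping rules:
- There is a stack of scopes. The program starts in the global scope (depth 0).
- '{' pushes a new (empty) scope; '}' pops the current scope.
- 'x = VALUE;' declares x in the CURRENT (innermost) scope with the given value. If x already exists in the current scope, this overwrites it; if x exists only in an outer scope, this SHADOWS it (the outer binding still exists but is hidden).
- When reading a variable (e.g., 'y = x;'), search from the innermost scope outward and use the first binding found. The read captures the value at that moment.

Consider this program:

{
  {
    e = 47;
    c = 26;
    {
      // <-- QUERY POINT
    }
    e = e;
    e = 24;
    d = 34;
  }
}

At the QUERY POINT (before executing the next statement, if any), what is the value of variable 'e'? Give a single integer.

Step 1: enter scope (depth=1)
Step 2: enter scope (depth=2)
Step 3: declare e=47 at depth 2
Step 4: declare c=26 at depth 2
Step 5: enter scope (depth=3)
Visible at query point: c=26 e=47

Answer: 47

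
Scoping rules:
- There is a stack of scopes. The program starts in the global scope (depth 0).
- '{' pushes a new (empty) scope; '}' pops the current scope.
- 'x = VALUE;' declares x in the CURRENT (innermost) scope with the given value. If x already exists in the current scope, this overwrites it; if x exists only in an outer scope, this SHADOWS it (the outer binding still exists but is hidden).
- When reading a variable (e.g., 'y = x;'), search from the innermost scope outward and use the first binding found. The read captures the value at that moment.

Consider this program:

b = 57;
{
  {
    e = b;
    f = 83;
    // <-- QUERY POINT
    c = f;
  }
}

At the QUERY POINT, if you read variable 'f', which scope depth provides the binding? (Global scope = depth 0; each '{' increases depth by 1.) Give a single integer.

Answer: 2

Derivation:
Step 1: declare b=57 at depth 0
Step 2: enter scope (depth=1)
Step 3: enter scope (depth=2)
Step 4: declare e=(read b)=57 at depth 2
Step 5: declare f=83 at depth 2
Visible at query point: b=57 e=57 f=83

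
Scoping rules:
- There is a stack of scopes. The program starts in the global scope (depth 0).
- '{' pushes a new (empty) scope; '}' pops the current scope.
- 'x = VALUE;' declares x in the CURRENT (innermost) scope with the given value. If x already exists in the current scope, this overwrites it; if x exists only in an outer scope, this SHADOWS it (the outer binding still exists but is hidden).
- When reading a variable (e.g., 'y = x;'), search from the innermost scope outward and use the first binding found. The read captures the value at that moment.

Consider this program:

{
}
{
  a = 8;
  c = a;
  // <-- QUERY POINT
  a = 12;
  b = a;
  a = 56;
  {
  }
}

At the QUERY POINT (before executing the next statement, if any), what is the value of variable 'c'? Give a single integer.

Step 1: enter scope (depth=1)
Step 2: exit scope (depth=0)
Step 3: enter scope (depth=1)
Step 4: declare a=8 at depth 1
Step 5: declare c=(read a)=8 at depth 1
Visible at query point: a=8 c=8

Answer: 8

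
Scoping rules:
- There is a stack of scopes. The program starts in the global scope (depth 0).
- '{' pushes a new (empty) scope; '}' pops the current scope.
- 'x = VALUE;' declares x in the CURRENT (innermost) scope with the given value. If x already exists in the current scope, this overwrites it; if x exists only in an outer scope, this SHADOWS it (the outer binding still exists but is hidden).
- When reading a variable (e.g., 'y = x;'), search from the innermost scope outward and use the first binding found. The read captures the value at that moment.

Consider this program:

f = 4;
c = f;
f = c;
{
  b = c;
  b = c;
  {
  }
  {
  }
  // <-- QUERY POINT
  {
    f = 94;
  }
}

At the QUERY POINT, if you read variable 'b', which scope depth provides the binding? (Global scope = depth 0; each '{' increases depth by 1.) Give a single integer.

Step 1: declare f=4 at depth 0
Step 2: declare c=(read f)=4 at depth 0
Step 3: declare f=(read c)=4 at depth 0
Step 4: enter scope (depth=1)
Step 5: declare b=(read c)=4 at depth 1
Step 6: declare b=(read c)=4 at depth 1
Step 7: enter scope (depth=2)
Step 8: exit scope (depth=1)
Step 9: enter scope (depth=2)
Step 10: exit scope (depth=1)
Visible at query point: b=4 c=4 f=4

Answer: 1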